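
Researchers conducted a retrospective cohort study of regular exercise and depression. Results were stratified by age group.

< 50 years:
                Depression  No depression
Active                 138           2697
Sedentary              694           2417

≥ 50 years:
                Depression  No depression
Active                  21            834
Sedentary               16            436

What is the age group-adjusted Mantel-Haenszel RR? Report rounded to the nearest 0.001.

0.233

RR_MH = Σ(aᵢ·n₀ᵢ/nᵢ) / Σ(cᵢ·n₁ᵢ/nᵢ), with n₁ᵢ = aᵢ+bᵢ (exposed), n₀ᵢ = cᵢ+dᵢ (unexposed), nᵢ = n₁ᵢ+n₀ᵢ.
Stratum 1 (< 50 years): n₁ = 2835, n₀ = 3111, n = 5946; a·n₀/n = 138·3111/5946 = 72.2028; c·n₁/n = 694·2835/5946 = 330.8930
Stratum 2 (≥ 50 years): n₁ = 855, n₀ = 452, n = 1307; a·n₀/n = 21·452/1307 = 7.2624; c·n₁/n = 16·855/1307 = 10.4667
RR_MH = (72.2028 + 7.2624) / (330.8930 + 10.4667) = 79.4653 / 341.3598 = 0.23279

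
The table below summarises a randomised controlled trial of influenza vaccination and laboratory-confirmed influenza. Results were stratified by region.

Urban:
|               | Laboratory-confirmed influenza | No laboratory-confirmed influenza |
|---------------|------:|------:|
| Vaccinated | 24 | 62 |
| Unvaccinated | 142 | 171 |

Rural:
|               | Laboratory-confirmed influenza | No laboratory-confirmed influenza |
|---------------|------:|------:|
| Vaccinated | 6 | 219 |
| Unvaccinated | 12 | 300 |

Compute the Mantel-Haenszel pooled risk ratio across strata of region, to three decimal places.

0.626

RR_MH = Σ(aᵢ·n₀ᵢ/nᵢ) / Σ(cᵢ·n₁ᵢ/nᵢ), with n₁ᵢ = aᵢ+bᵢ (exposed), n₀ᵢ = cᵢ+dᵢ (unexposed), nᵢ = n₁ᵢ+n₀ᵢ.
Stratum 1 (Urban): n₁ = 86, n₀ = 313, n = 399; a·n₀/n = 24·313/399 = 18.8271; c·n₁/n = 142·86/399 = 30.6065
Stratum 2 (Rural): n₁ = 225, n₀ = 312, n = 537; a·n₀/n = 6·312/537 = 3.4860; c·n₁/n = 12·225/537 = 5.0279
RR_MH = (18.8271 + 3.4860) / (30.6065 + 5.0279) = 22.3131 / 35.6344 = 0.62617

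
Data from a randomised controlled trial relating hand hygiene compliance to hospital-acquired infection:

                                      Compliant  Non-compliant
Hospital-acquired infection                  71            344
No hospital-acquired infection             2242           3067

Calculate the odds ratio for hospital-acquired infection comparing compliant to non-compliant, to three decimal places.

0.282

Reading the table with exposure as columns: a = 71 (Compliant, case), b = 2242 (Compliant, non-case), c = 344 (Non-compliant, case), d = 3067.
OR = (a·d)/(b·c) = (71 × 3067) / (2242 × 344) = 217757 / 771248 = 0.28234
Exposure is associated with lower odds of hospital-acquired infection (OR = 0.28 < 1).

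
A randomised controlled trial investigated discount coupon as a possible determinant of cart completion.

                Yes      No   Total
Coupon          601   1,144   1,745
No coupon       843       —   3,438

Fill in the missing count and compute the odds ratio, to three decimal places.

1.617

The missing cell is in the unexposed row: 3438 − 843 = 2595.
So a = 601, b = 1144, c = 843, d = 2595.
OR = (a·d)/(b·c) = (601 × 2595) / (1144 × 843) = 1559595 / 964392 = 1.61718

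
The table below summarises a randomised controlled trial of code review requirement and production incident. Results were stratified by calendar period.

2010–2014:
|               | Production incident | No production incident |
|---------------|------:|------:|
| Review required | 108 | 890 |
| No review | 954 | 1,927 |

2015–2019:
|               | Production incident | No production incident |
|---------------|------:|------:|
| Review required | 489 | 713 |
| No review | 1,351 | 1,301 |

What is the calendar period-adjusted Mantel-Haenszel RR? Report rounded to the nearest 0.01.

RR_MH = Σ(aᵢ·n₀ᵢ/nᵢ) / Σ(cᵢ·n₁ᵢ/nᵢ), with n₁ᵢ = aᵢ+bᵢ (exposed), n₀ᵢ = cᵢ+dᵢ (unexposed), nᵢ = n₁ᵢ+n₀ᵢ.
Stratum 1 (2010–2014): n₁ = 998, n₀ = 2881, n = 3879; a·n₀/n = 108·2881/3879 = 80.2135; c·n₁/n = 954·998/3879 = 245.4478
Stratum 2 (2015–2019): n₁ = 1202, n₀ = 2652, n = 3854; a·n₀/n = 489·2652/3854 = 336.4888; c·n₁/n = 1351·1202/3854 = 421.3550
RR_MH = (80.2135 + 336.4888) / (245.4478 + 421.3550) = 416.7023 / 666.8028 = 0.62493

0.62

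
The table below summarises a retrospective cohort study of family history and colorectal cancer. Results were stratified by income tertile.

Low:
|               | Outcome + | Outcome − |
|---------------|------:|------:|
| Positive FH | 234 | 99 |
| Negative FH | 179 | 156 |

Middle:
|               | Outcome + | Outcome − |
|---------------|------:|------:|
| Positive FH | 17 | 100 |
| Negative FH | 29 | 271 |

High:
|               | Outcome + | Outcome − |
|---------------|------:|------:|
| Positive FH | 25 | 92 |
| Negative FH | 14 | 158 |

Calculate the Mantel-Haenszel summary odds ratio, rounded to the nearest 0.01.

OR_MH = Σ(aᵢdᵢ/nᵢ) / Σ(bᵢcᵢ/nᵢ), where nᵢ is the stratum total.
Stratum 1 (Low): n = 668; a·d/n = 234·156/668 = 54.6467; b·c/n = 99·179/668 = 26.5284
Stratum 2 (Middle): n = 417; a·d/n = 17·271/417 = 11.0480; b·c/n = 100·29/417 = 6.9544
Stratum 3 (High): n = 289; a·d/n = 25·158/289 = 13.6678; b·c/n = 92·14/289 = 4.4567
OR_MH = (54.6467 + 11.0480 + 13.6678) / (26.5284 + 6.9544 + 4.4567) = 79.3625 / 37.9396 = 2.09181

2.09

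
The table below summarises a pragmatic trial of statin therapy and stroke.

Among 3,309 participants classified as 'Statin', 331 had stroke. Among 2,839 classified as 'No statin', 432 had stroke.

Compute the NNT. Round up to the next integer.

Risk in treated group = 331/3309 = 0.10003; risk in control = 432/2839 = 0.15217.
Absolute risk reduction = 0.15217 − 0.10003 = 0.05214
NNT = 1 / ARR = 1 / 0.05214 = 19.181 → round up → 20

20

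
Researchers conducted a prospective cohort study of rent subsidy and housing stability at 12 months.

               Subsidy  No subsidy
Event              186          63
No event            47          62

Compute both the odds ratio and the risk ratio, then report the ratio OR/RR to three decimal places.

2.459

Reading the table with exposure as columns: a = 186 (Subsidy, case), b = 47 (Subsidy, non-case), c = 63 (No subsidy, case), d = 62.
OR = (186·62)/(47·63) = 11532/2961 = 3.89463
Risk in exposed = 186/233 = 0.79828; risk in unexposed = 63/125 = 0.50400; RR = 1.58390
OR/RR = 3.89463 / 1.58390 = 2.45889
The outcome is not rare, so the OR lies further from 1 than the RR.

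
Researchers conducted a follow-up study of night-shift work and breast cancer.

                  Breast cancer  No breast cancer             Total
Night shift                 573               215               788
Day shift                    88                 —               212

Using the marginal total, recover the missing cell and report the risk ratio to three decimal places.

The missing cell is in the unexposed row: 212 − 88 = 124.
So a = 573, b = 215, c = 88, d = 124.
RR = [a/(a+b)] / [c/(c+d)] = (573/788) / (88/212) = 0.72716/0.41509 = 1.75179

1.752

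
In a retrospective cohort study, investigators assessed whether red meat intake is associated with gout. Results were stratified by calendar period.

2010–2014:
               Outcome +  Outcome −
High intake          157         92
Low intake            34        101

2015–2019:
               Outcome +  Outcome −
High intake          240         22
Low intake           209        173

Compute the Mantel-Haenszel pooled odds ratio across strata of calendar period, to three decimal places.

6.919

OR_MH = Σ(aᵢdᵢ/nᵢ) / Σ(bᵢcᵢ/nᵢ), where nᵢ is the stratum total.
Stratum 1 (2010–2014): n = 384; a·d/n = 157·101/384 = 41.2943; b·c/n = 92·34/384 = 8.1458
Stratum 2 (2015–2019): n = 644; a·d/n = 240·173/644 = 64.4720; b·c/n = 22·209/644 = 7.1398
OR_MH = (41.2943 + 64.4720) / (8.1458 + 7.1398) = 105.7663 / 15.2856 = 6.91935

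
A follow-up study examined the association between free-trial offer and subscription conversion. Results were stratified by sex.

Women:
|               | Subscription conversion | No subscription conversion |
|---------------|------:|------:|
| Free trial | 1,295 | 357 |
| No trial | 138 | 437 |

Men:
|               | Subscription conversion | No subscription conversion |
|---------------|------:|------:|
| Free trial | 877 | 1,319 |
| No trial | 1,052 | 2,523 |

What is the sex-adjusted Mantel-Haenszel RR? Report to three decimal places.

1.746

RR_MH = Σ(aᵢ·n₀ᵢ/nᵢ) / Σ(cᵢ·n₁ᵢ/nᵢ), with n₁ᵢ = aᵢ+bᵢ (exposed), n₀ᵢ = cᵢ+dᵢ (unexposed), nᵢ = n₁ᵢ+n₀ᵢ.
Stratum 1 (Women): n₁ = 1652, n₀ = 575, n = 2227; a·n₀/n = 1295·575/2227 = 334.3624; c·n₁/n = 138·1652/2227 = 102.3691
Stratum 2 (Men): n₁ = 2196, n₀ = 3575, n = 5771; a·n₀/n = 877·3575/5771 = 543.2811; c·n₁/n = 1052·2196/5771 = 400.3105
RR_MH = (334.3624 + 543.2811) / (102.3691 + 400.3105) = 877.6434 / 502.6796 = 1.74593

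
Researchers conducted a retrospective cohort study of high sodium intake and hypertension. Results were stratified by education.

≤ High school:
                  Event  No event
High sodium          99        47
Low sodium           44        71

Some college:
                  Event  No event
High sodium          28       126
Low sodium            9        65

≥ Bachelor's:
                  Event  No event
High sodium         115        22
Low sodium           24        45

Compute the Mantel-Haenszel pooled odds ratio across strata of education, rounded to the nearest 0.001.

OR_MH = Σ(aᵢdᵢ/nᵢ) / Σ(bᵢcᵢ/nᵢ), where nᵢ is the stratum total.
Stratum 1 (≤ High school): n = 261; a·d/n = 99·71/261 = 26.9310; b·c/n = 47·44/261 = 7.9234
Stratum 2 (Some college): n = 228; a·d/n = 28·65/228 = 7.9825; b·c/n = 126·9/228 = 4.9737
Stratum 3 (≥ Bachelor's): n = 206; a·d/n = 115·45/206 = 25.1214; b·c/n = 22·24/206 = 2.5631
OR_MH = (26.9310 + 7.9825 + 25.1214) / (7.9234 + 4.9737 + 2.5631) = 60.0348 / 15.4602 = 3.88320

3.883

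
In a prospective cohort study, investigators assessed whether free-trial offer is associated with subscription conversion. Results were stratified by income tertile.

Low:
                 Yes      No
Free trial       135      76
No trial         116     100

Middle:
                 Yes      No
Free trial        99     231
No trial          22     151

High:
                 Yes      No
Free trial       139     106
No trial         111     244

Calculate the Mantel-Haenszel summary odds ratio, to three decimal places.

OR_MH = Σ(aᵢdᵢ/nᵢ) / Σ(bᵢcᵢ/nᵢ), where nᵢ is the stratum total.
Stratum 1 (Low): n = 427; a·d/n = 135·100/427 = 31.6159; b·c/n = 76·116/427 = 20.6464
Stratum 2 (Middle): n = 503; a·d/n = 99·151/503 = 29.7197; b·c/n = 231·22/503 = 10.1034
Stratum 3 (High): n = 600; a·d/n = 139·244/600 = 56.5267; b·c/n = 106·111/600 = 19.6100
OR_MH = (31.6159 + 29.7197 + 56.5267) / (20.6464 + 10.1034 + 19.6100) = 117.8623 / 50.3597 = 2.34041

2.340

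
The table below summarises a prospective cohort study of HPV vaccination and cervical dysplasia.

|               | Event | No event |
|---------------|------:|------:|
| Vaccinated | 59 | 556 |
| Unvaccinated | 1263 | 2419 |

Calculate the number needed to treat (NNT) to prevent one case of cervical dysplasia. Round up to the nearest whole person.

Risk in treated group = 59/615 = 0.09593; risk in control = 1263/3682 = 0.34302.
Absolute risk reduction = 0.34302 − 0.09593 = 0.24709
NNT = 1 / ARR = 1 / 0.24709 = 4.047 → round up → 5

5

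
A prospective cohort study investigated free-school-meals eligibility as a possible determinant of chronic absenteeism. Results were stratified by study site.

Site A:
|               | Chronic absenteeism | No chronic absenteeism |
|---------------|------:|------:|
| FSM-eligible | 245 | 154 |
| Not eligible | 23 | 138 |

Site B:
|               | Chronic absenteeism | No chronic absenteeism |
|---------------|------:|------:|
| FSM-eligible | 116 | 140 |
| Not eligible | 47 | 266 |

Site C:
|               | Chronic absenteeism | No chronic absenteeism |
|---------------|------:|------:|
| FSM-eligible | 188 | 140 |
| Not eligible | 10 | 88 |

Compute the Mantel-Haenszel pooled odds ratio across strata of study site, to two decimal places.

7.25

OR_MH = Σ(aᵢdᵢ/nᵢ) / Σ(bᵢcᵢ/nᵢ), where nᵢ is the stratum total.
Stratum 1 (Site A): n = 560; a·d/n = 245·138/560 = 60.3750; b·c/n = 154·23/560 = 6.3250
Stratum 2 (Site B): n = 569; a·d/n = 116·266/569 = 54.2285; b·c/n = 140·47/569 = 11.5641
Stratum 3 (Site C): n = 426; a·d/n = 188·88/426 = 38.8357; b·c/n = 140·10/426 = 3.2864
OR_MH = (60.3750 + 54.2285 + 38.8357) / (6.3250 + 11.5641 + 3.2864) = 153.4392 / 21.1755 = 7.24606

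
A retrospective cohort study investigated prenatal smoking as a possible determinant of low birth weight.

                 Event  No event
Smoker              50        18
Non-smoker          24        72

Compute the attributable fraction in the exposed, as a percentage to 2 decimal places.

Cells: a = 50, b = 18, c = 24, d = 72.
Risk in exposed = 50/68 = 0.73529; risk in unexposed = 24/96 = 0.25000.
RR = 0.73529/0.25000 = 2.94118
AR% = (RR − 1)/RR × 100 = (2.94118 − 1)/2.94118 × 100 = 66.0000%

66.00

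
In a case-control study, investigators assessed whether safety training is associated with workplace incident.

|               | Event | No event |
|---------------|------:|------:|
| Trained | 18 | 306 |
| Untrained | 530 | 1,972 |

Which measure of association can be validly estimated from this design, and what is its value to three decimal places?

Cells: a = 18, b = 306, c = 530, d = 1972.
This is a case-control study: participants were sampled on outcome status, so risks in the source population cannot be estimated directly — relative risk is not valid here. The odds ratio is the appropriate measure.
OR = (a·d)/(b·c) = (18 × 1972) / (306 × 530) = 35496 / 162180 = 0.21887

0.219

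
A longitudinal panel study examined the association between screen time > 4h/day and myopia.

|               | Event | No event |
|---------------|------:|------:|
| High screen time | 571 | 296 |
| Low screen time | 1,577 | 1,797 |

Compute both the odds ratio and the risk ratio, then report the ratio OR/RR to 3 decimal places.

Cells: a = 571, b = 296, c = 1577, d = 1797.
OR = (571·1797)/(296·1577) = 1026087/466792 = 2.19817
Risk in exposed = 571/867 = 0.65859; risk in unexposed = 1577/3374 = 0.46740; RR = 1.40906
OR/RR = 2.19817 / 1.40906 = 1.56002
The outcome is not rare, so the OR lies further from 1 than the RR.

1.560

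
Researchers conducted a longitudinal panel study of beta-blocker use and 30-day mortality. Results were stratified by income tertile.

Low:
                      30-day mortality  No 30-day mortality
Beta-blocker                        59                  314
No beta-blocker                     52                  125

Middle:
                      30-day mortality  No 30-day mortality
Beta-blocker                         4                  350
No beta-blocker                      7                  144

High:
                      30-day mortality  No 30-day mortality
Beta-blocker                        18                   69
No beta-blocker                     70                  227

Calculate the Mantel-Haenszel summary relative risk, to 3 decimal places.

0.609

RR_MH = Σ(aᵢ·n₀ᵢ/nᵢ) / Σ(cᵢ·n₁ᵢ/nᵢ), with n₁ᵢ = aᵢ+bᵢ (exposed), n₀ᵢ = cᵢ+dᵢ (unexposed), nᵢ = n₁ᵢ+n₀ᵢ.
Stratum 1 (Low): n₁ = 373, n₀ = 177, n = 550; a·n₀/n = 59·177/550 = 18.9873; c·n₁/n = 52·373/550 = 35.2655
Stratum 2 (Middle): n₁ = 354, n₀ = 151, n = 505; a·n₀/n = 4·151/505 = 1.1960; c·n₁/n = 7·354/505 = 4.9069
Stratum 3 (High): n₁ = 87, n₀ = 297, n = 384; a·n₀/n = 18·297/384 = 13.9219; c·n₁/n = 70·87/384 = 15.8594
RR_MH = (18.9873 + 1.1960 + 13.9219) / (35.2655 + 4.9069 + 15.8594) = 34.1052 / 56.0318 = 0.60868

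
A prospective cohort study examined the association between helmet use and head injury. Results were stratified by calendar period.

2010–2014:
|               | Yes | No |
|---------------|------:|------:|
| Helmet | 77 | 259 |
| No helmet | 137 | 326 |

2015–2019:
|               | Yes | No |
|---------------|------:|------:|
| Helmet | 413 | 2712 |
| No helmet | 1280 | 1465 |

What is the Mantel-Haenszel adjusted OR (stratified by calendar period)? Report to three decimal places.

OR_MH = Σ(aᵢdᵢ/nᵢ) / Σ(bᵢcᵢ/nᵢ), where nᵢ is the stratum total.
Stratum 1 (2010–2014): n = 799; a·d/n = 77·326/799 = 31.4168; b·c/n = 259·137/799 = 44.4093
Stratum 2 (2015–2019): n = 5870; a·d/n = 413·1465/5870 = 103.0741; b·c/n = 2712·1280/5870 = 591.3731
OR_MH = (31.4168 + 103.0741) / (44.4093 + 591.3731) = 134.4909 / 635.7823 = 0.21154

0.212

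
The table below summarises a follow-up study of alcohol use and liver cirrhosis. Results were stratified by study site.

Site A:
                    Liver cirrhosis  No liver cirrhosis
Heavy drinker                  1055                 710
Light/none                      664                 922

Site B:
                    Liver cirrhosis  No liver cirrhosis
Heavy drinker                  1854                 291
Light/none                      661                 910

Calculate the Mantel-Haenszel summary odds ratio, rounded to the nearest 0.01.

3.87

OR_MH = Σ(aᵢdᵢ/nᵢ) / Σ(bᵢcᵢ/nᵢ), where nᵢ is the stratum total.
Stratum 1 (Site A): n = 3351; a·d/n = 1055·922/3351 = 290.2745; b·c/n = 710·664/3351 = 140.6864
Stratum 2 (Site B): n = 3716; a·d/n = 1854·910/3716 = 454.0205; b·c/n = 291·661/3716 = 51.7629
OR_MH = (290.2745 + 454.0205) / (140.6864 + 51.7629) = 744.2950 / 192.4493 = 3.86749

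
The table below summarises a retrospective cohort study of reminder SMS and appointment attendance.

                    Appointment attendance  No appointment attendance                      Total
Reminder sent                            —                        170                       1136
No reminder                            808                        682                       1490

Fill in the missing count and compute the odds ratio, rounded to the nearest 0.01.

4.80

The missing cell is in the exposed row: 1136 − 170 = 966.
So a = 966, b = 170, c = 808, d = 682.
OR = (a·d)/(b·c) = (966 × 682) / (170 × 808) = 658812 / 137360 = 4.79624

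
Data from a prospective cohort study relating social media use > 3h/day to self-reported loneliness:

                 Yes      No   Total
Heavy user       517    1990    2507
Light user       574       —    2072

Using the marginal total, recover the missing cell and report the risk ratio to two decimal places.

The missing cell is in the unexposed row: 2072 − 574 = 1498.
So a = 517, b = 1990, c = 574, d = 1498.
RR = [a/(a+b)] / [c/(c+d)] = (517/2507) / (574/2072) = 0.20622/0.27703 = 0.74441

0.74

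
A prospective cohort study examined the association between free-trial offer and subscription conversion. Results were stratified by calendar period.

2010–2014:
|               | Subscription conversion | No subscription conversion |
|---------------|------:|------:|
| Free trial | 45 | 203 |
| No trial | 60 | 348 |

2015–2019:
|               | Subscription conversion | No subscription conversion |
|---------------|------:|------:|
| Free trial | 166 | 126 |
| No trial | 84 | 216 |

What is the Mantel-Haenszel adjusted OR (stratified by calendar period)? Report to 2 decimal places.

OR_MH = Σ(aᵢdᵢ/nᵢ) / Σ(bᵢcᵢ/nᵢ), where nᵢ is the stratum total.
Stratum 1 (2010–2014): n = 656; a·d/n = 45·348/656 = 23.8720; b·c/n = 203·60/656 = 18.5671
Stratum 2 (2015–2019): n = 592; a·d/n = 166·216/592 = 60.5676; b·c/n = 126·84/592 = 17.8784
OR_MH = (23.8720 + 60.5676) / (18.5671 + 17.8784) = 84.4395 / 36.4455 = 2.31687

2.32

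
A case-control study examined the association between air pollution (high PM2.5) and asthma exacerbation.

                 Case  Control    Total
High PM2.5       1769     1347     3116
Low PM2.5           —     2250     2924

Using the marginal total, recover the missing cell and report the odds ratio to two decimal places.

The missing cell is in the unexposed row: 2924 − 2250 = 674.
So a = 1769, b = 1347, c = 674, d = 2250.
OR = (a·d)/(b·c) = (1769 × 2250) / (1347 × 674) = 3980250 / 907878 = 4.38412

4.38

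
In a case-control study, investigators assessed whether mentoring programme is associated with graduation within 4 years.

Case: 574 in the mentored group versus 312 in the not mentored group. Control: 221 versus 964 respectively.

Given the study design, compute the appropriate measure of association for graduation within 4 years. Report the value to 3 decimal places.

8.025

From the description: a = 574, b = 221, c = 312, d = 964.
This is a case-control study: participants were sampled on outcome status, so risks in the source population cannot be estimated directly — relative risk is not valid here. The odds ratio is the appropriate measure.
OR = (a·d)/(b·c) = (574 × 964) / (221 × 312) = 553336 / 68952 = 8.02494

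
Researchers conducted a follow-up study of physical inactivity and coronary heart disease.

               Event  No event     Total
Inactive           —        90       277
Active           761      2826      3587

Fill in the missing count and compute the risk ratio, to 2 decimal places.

The missing cell is in the exposed row: 277 − 90 = 187.
So a = 187, b = 90, c = 761, d = 2826.
RR = [a/(a+b)] / [c/(c+d)] = (187/277) / (761/3587) = 0.67509/0.21216 = 3.18206

3.18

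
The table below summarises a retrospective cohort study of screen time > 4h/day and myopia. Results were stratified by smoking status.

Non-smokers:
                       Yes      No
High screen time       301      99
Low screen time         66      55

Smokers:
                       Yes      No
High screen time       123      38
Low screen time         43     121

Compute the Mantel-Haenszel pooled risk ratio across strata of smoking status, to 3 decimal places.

1.834

RR_MH = Σ(aᵢ·n₀ᵢ/nᵢ) / Σ(cᵢ·n₁ᵢ/nᵢ), with n₁ᵢ = aᵢ+bᵢ (exposed), n₀ᵢ = cᵢ+dᵢ (unexposed), nᵢ = n₁ᵢ+n₀ᵢ.
Stratum 1 (Non-smokers): n₁ = 400, n₀ = 121, n = 521; a·n₀/n = 301·121/521 = 69.9060; c·n₁/n = 66·400/521 = 50.6718
Stratum 2 (Smokers): n₁ = 161, n₀ = 164, n = 325; a·n₀/n = 123·164/325 = 62.0677; c·n₁/n = 43·161/325 = 21.3015
RR_MH = (69.9060 + 62.0677) / (50.6718 + 21.3015) = 131.9736 / 71.9733 = 1.83365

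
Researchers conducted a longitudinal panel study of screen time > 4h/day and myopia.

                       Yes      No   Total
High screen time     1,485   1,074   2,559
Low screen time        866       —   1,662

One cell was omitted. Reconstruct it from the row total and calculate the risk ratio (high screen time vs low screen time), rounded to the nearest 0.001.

1.114

The missing cell is in the unexposed row: 1662 − 866 = 796.
So a = 1485, b = 1074, c = 866, d = 796.
RR = [a/(a+b)] / [c/(c+d)] = (1485/2559) / (866/1662) = 0.58030/0.52106 = 1.11370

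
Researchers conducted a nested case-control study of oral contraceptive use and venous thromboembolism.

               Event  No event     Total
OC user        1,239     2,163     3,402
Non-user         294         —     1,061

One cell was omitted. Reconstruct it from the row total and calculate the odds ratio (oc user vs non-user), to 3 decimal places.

1.494

The missing cell is in the unexposed row: 1061 − 294 = 767.
So a = 1239, b = 2163, c = 294, d = 767.
OR = (a·d)/(b·c) = (1239 × 767) / (2163 × 294) = 950313 / 635922 = 1.49439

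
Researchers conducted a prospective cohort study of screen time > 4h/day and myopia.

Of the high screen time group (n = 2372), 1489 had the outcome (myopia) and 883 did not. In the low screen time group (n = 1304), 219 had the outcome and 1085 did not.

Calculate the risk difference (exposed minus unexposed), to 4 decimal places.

0.4598

From the description: a = 1489, b = 883, c = 219, d = 1085.
Risk in exposed = 1489/2372 = 0.627740; risk in unexposed = 219/1304 = 0.167945.
Risk difference = 0.627740 − 0.167945 = 0.459796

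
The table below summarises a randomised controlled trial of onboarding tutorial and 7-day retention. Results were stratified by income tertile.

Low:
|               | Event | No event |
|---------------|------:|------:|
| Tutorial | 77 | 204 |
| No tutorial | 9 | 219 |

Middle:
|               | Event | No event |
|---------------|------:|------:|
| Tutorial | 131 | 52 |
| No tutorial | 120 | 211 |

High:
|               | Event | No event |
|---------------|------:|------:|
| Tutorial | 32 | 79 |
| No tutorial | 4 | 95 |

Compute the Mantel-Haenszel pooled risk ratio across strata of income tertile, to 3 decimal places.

RR_MH = Σ(aᵢ·n₀ᵢ/nᵢ) / Σ(cᵢ·n₁ᵢ/nᵢ), with n₁ᵢ = aᵢ+bᵢ (exposed), n₀ᵢ = cᵢ+dᵢ (unexposed), nᵢ = n₁ᵢ+n₀ᵢ.
Stratum 1 (Low): n₁ = 281, n₀ = 228, n = 509; a·n₀/n = 77·228/509 = 34.4912; c·n₁/n = 9·281/509 = 4.9686
Stratum 2 (Middle): n₁ = 183, n₀ = 331, n = 514; a·n₀/n = 131·331/514 = 84.3599; c·n₁/n = 120·183/514 = 42.7237
Stratum 3 (High): n₁ = 111, n₀ = 99, n = 210; a·n₀/n = 32·99/210 = 15.0857; c·n₁/n = 4·111/210 = 2.1143
RR_MH = (34.4912 + 84.3599 + 15.0857) / (4.9686 + 42.7237 + 2.1143) = 133.9368 / 49.8066 = 2.68914

2.689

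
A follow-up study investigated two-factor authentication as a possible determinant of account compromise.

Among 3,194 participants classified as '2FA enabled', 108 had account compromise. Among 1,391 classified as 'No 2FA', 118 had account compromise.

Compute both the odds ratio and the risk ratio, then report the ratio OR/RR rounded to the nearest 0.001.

From the description: a = 108, b = 3086, c = 118, d = 1273.
OR = (108·1273)/(3086·118) = 137484/364148 = 0.37755
Risk in exposed = 108/3194 = 0.03381; risk in unexposed = 118/1391 = 0.08483; RR = 0.39860
OR/RR = 0.37755 / 0.39860 = 0.94720
The outcome is rare in both groups, so OR ≈ RR (ratio near 1).

0.947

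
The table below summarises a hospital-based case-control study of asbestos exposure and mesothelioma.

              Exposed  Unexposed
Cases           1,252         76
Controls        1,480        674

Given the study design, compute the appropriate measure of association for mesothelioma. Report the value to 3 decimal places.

Reading the table with exposure as columns: a = 1252 (Exposed, case), b = 1480 (Exposed, non-case), c = 76 (Unexposed, case), d = 674.
This is a hospital-based case-control study: participants were sampled on outcome status, so risks in the source population cannot be estimated directly — relative risk is not valid here. The odds ratio is the appropriate measure.
OR = (a·d)/(b·c) = (1252 × 674) / (1480 × 76) = 843848 / 112480 = 7.50220

7.502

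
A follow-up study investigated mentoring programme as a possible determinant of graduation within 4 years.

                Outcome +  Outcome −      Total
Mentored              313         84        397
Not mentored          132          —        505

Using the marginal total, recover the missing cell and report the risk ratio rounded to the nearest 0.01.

3.02

The missing cell is in the unexposed row: 505 − 132 = 373.
So a = 313, b = 84, c = 132, d = 373.
RR = [a/(a+b)] / [c/(c+d)] = (313/397) / (132/505) = 0.78841/0.26139 = 3.01628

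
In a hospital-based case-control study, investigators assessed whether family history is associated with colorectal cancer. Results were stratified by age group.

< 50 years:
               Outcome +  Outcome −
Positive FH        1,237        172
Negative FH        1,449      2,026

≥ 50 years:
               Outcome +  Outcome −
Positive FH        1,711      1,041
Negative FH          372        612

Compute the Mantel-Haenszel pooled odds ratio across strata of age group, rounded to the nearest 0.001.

OR_MH = Σ(aᵢdᵢ/nᵢ) / Σ(bᵢcᵢ/nᵢ), where nᵢ is the stratum total.
Stratum 1 (< 50 years): n = 4884; a·d/n = 1237·2026/4884 = 513.1372; b·c/n = 172·1449/4884 = 51.0295
Stratum 2 (≥ 50 years): n = 3736; a·d/n = 1711·612/3736 = 280.2816; b·c/n = 1041·372/3736 = 103.6542
OR_MH = (513.1372 + 280.2816) / (51.0295 + 103.6542) = 793.4188 / 154.6837 = 5.12930

5.129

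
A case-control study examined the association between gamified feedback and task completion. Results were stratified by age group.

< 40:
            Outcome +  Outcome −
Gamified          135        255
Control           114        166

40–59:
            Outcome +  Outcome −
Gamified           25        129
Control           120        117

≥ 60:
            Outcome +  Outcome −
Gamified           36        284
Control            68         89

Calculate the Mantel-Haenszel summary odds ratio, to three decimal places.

0.386

OR_MH = Σ(aᵢdᵢ/nᵢ) / Σ(bᵢcᵢ/nᵢ), where nᵢ is the stratum total.
Stratum 1 (< 40): n = 670; a·d/n = 135·166/670 = 33.4478; b·c/n = 255·114/670 = 43.3881
Stratum 2 (40–59): n = 391; a·d/n = 25·117/391 = 7.4808; b·c/n = 129·120/391 = 39.5908
Stratum 3 (≥ 60): n = 477; a·d/n = 36·89/477 = 6.7170; b·c/n = 284·68/477 = 40.4864
OR_MH = (33.4478 + 7.4808 + 6.7170) / (43.3881 + 39.5908 + 40.4864) = 47.6456 / 123.4652 = 0.38590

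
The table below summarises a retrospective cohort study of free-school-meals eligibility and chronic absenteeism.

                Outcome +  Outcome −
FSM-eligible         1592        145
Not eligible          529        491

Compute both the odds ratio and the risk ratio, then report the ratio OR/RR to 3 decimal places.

5.767

Cells: a = 1592, b = 145, c = 529, d = 491.
OR = (1592·491)/(145·529) = 781672/76705 = 10.19063
Risk in exposed = 1592/1737 = 0.91652; risk in unexposed = 529/1020 = 0.51863; RR = 1.76721
OR/RR = 10.19063 / 1.76721 = 5.76651
The outcome is not rare, so the OR lies further from 1 than the RR.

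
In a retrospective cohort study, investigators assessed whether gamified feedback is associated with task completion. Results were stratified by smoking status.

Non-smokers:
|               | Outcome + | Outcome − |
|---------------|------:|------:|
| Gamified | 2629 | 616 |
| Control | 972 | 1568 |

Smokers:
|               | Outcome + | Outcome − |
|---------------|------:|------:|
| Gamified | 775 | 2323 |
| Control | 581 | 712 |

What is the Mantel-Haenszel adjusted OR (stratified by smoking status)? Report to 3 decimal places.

OR_MH = Σ(aᵢdᵢ/nᵢ) / Σ(bᵢcᵢ/nᵢ), where nᵢ is the stratum total.
Stratum 1 (Non-smokers): n = 5785; a·d/n = 2629·1568/5785 = 712.5794; b·c/n = 616·972/5785 = 103.5008
Stratum 2 (Smokers): n = 4391; a·d/n = 775·712/4391 = 125.6661; b·c/n = 2323·581/4391 = 307.3703
OR_MH = (712.5794 + 125.6661) / (103.5008 + 307.3703) = 838.2456 / 410.8711 = 2.04017

2.040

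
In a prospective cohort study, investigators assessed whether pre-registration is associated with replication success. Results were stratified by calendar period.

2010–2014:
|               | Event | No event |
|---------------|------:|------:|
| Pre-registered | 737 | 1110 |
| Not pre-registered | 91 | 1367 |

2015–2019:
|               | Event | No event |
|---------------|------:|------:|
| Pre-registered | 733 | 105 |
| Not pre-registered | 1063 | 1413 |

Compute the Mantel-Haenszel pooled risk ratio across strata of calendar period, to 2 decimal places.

RR_MH = Σ(aᵢ·n₀ᵢ/nᵢ) / Σ(cᵢ·n₁ᵢ/nᵢ), with n₁ᵢ = aᵢ+bᵢ (exposed), n₀ᵢ = cᵢ+dᵢ (unexposed), nᵢ = n₁ᵢ+n₀ᵢ.
Stratum 1 (2010–2014): n₁ = 1847, n₀ = 1458, n = 3305; a·n₀/n = 737·1458/3305 = 325.1274; c·n₁/n = 91·1847/3305 = 50.8554
Stratum 2 (2015–2019): n₁ = 838, n₀ = 2476, n = 3314; a·n₀/n = 733·2476/3314 = 547.6488; c·n₁/n = 1063·838/3314 = 268.7972
RR_MH = (325.1274 + 547.6488) / (50.8554 + 268.7972) = 872.7761 / 319.6526 = 2.73039

2.73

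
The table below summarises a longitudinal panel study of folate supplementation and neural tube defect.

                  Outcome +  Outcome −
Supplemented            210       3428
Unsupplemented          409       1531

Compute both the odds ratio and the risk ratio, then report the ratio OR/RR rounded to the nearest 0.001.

Cells: a = 210, b = 3428, c = 409, d = 1531.
OR = (210·1531)/(3428·409) = 321510/1402052 = 0.22931
Risk in exposed = 210/3638 = 0.05772; risk in unexposed = 409/1940 = 0.21082; RR = 0.27380
OR/RR = 0.22931 / 0.27380 = 0.83752
The outcome is not rare, so the OR lies further from 1 than the RR.

0.838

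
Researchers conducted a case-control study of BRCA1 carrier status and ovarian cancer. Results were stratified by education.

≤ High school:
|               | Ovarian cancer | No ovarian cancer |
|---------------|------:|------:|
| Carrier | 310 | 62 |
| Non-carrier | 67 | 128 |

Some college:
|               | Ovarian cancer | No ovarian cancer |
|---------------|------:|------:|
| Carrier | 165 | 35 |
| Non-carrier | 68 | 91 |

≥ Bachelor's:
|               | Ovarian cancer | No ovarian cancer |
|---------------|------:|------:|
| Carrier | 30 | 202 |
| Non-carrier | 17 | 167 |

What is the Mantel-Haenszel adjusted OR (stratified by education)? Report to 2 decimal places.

5.58

OR_MH = Σ(aᵢdᵢ/nᵢ) / Σ(bᵢcᵢ/nᵢ), where nᵢ is the stratum total.
Stratum 1 (≤ High school): n = 567; a·d/n = 310·128/567 = 69.9824; b·c/n = 62·67/567 = 7.3263
Stratum 2 (Some college): n = 359; a·d/n = 165·91/359 = 41.8245; b·c/n = 35·68/359 = 6.6295
Stratum 3 (≥ Bachelor's): n = 416; a·d/n = 30·167/416 = 12.0433; b·c/n = 202·17/416 = 8.2548
OR_MH = (69.9824 + 41.8245 + 12.0433) / (7.3263 + 6.6295 + 8.2548) = 123.8501 / 22.2106 = 5.57617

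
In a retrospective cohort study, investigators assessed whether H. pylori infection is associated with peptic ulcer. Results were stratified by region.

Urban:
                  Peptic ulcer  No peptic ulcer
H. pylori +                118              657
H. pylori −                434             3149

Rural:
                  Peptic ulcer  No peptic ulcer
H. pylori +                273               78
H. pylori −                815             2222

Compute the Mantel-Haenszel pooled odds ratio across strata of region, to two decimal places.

3.14

OR_MH = Σ(aᵢdᵢ/nᵢ) / Σ(bᵢcᵢ/nᵢ), where nᵢ is the stratum total.
Stratum 1 (Urban): n = 4358; a·d/n = 118·3149/4358 = 85.2643; b·c/n = 657·434/4358 = 65.4286
Stratum 2 (Rural): n = 3388; a·d/n = 273·2222/3388 = 179.0455; b·c/n = 78·815/3388 = 18.7633
OR_MH = (85.2643 + 179.0455) / (65.4286 + 18.7633) = 264.3098 / 84.1919 = 3.13937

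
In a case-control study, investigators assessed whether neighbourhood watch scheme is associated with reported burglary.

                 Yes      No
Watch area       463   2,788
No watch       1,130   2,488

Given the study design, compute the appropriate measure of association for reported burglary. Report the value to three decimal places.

Cells: a = 463, b = 2788, c = 1130, d = 2488.
This is a case-control study: participants were sampled on outcome status, so risks in the source population cannot be estimated directly — relative risk is not valid here. The odds ratio is the appropriate measure.
OR = (a·d)/(b·c) = (463 × 2488) / (2788 × 1130) = 1151944 / 3150440 = 0.36565

0.366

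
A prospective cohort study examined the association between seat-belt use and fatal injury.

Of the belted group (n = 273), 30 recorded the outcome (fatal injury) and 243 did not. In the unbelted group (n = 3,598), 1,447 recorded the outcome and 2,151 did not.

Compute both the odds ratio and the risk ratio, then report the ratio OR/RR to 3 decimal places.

0.672

From the description: a = 30, b = 243, c = 1447, d = 2151.
OR = (30·2151)/(243·1447) = 64530/351621 = 0.18352
Risk in exposed = 30/273 = 0.10989; risk in unexposed = 1447/3598 = 0.40217; RR = 0.27324
OR/RR = 0.18352 / 0.27324 = 0.67164
The outcome is not rare, so the OR lies further from 1 than the RR.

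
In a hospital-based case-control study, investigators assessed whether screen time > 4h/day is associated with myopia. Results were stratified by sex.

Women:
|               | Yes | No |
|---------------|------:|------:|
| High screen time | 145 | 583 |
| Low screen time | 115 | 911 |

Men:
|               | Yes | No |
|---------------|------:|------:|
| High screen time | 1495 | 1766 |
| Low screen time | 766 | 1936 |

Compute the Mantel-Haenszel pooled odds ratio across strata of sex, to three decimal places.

OR_MH = Σ(aᵢdᵢ/nᵢ) / Σ(bᵢcᵢ/nᵢ), where nᵢ is the stratum total.
Stratum 1 (Women): n = 1754; a·d/n = 145·911/1754 = 75.3107; b·c/n = 583·115/1754 = 38.2241
Stratum 2 (Men): n = 5963; a·d/n = 1495·1936/5963 = 485.3798; b·c/n = 1766·766/5963 = 226.8583
OR_MH = (75.3107 + 485.3798) / (38.2241 + 226.8583) = 560.6906 / 265.0824 = 2.11516

2.115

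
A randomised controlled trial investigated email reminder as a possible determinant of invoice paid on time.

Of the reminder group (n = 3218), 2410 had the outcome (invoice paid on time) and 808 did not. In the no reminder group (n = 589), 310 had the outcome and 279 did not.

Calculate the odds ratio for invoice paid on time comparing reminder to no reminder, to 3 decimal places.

2.684

From the description: a = 2410, b = 808, c = 310, d = 279.
OR = (a·d)/(b·c) = (2410 × 279) / (808 × 310) = 672390 / 250480 = 2.68441
The odds of invoice paid on time are about 2.68 times as high in the reminder group.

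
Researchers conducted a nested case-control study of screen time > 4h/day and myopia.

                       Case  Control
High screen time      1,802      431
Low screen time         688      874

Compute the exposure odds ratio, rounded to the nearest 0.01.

Cells: a = 1802, b = 431, c = 688, d = 874.
OR = (a·d)/(b·c) = (1802 × 874) / (431 × 688) = 1574948 / 296528 = 5.31130
The odds of myopia are about 5.31 times as high in the high screen time group.

5.31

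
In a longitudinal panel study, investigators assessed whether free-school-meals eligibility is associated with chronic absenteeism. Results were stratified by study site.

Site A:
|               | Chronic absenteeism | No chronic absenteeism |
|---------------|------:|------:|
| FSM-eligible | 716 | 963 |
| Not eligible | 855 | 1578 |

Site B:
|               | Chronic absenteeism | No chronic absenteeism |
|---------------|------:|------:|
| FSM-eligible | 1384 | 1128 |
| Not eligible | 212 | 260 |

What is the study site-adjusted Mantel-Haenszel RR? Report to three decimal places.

1.218

RR_MH = Σ(aᵢ·n₀ᵢ/nᵢ) / Σ(cᵢ·n₁ᵢ/nᵢ), with n₁ᵢ = aᵢ+bᵢ (exposed), n₀ᵢ = cᵢ+dᵢ (unexposed), nᵢ = n₁ᵢ+n₀ᵢ.
Stratum 1 (Site A): n₁ = 1679, n₀ = 2433, n = 4112; a·n₀/n = 716·2433/4112 = 423.6449; c·n₁/n = 855·1679/4112 = 349.1111
Stratum 2 (Site B): n₁ = 2512, n₀ = 472, n = 2984; a·n₀/n = 1384·472/2984 = 218.9169; c·n₁/n = 212·2512/2984 = 178.4665
RR_MH = (423.6449 + 218.9169) / (349.1111 + 178.4665) = 642.5618 / 527.5776 = 1.21795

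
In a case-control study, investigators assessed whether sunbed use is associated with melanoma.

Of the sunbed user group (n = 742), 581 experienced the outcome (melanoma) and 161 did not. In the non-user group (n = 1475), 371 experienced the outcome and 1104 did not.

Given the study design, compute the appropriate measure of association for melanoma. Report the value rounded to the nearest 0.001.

From the description: a = 581, b = 161, c = 371, d = 1104.
This is a case-control study: participants were sampled on outcome status, so risks in the source population cannot be estimated directly — relative risk is not valid here. The odds ratio is the appropriate measure.
OR = (a·d)/(b·c) = (581 × 1104) / (161 × 371) = 641424 / 59731 = 10.73854

10.739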